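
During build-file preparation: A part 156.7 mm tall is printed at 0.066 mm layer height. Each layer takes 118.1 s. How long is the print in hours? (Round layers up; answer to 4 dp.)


Layers = ceil(156.7/0.066) = 2375
t = 2375 * 118.1 / 3600 = 77.9132 hrs


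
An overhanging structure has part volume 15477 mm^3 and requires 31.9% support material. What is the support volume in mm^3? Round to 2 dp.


V_support = 15477 * 0.319 = 4937.16 mm^3


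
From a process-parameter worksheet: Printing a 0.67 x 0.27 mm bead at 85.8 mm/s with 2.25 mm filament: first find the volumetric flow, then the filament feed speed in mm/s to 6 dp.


Q = 0.67 * 0.27 * 85.8 = 15.52122 mm^3/s
A_fil = pi*(2.25/2)^2 = 3.9760782 mm^2
v_feed = 15.52122 / 3.9760782 = 3.903651 mm/s


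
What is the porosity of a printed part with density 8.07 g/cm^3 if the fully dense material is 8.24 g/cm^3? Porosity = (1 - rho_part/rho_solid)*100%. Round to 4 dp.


Porosity = (1-8.07/8.24)*100 = 2.0631 %


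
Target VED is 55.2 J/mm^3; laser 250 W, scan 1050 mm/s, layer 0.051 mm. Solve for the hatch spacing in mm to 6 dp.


h = 250 / (55.2*1050*0.051) = 0.084575 mm


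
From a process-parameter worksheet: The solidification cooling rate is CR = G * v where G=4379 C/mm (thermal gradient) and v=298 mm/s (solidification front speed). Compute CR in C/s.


CR = 4379 * 298 = 1304942 C/s


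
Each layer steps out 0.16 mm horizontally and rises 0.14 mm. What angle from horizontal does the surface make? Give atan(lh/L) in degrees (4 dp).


angle = atan(0.14/0.16) = 41.1859 degrees


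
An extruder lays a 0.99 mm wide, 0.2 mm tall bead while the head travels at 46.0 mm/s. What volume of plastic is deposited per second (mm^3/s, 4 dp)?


Rate = 0.99 * 0.2 * 46.0 = 9.108 mm^3/s


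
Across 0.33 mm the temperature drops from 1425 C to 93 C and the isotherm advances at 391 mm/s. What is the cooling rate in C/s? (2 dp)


G = (1425-93)/0.33 = 4036.36363636 C/mm
CR = 4036.36363636 * 391 = 1578218.18 C/s


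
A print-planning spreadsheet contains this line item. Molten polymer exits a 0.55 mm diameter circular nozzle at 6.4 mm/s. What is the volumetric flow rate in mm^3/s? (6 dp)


A = pi*(0.55/2)^2 = 0.23758294 mm^2
Q = 0.23758294 * 6.4 = 1.520531 mm^3/s


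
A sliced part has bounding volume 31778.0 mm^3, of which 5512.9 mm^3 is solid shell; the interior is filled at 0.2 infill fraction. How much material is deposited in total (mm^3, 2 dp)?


V_infill = (31778.0 - 5512.9) * 0.2 = 5253.02
V_total = 5512.9 + 5253.02 = 10765.92 mm^3


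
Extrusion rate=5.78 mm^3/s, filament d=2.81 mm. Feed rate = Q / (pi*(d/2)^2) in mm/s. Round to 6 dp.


A = pi*(2.81/2)^2 = 6.201582
v = 5.78 / 6.201582 = 0.93202 mm/s


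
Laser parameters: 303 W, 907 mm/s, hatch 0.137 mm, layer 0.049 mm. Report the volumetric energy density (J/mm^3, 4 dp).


E = 303 / (907*0.137*0.049) = 49.7644 J/mm^3


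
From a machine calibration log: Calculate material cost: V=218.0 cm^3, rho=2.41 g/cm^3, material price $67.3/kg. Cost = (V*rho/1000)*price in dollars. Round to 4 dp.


Mass = 218.0*2.41/1000 = 0.52538 kg
Cost = 0.52538 * 67.3 = 35.3581 $


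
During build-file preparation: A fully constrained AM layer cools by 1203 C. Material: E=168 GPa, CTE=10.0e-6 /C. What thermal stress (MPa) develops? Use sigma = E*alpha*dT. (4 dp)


sigma = 168*1000 * 10.0e-6 * 1203 = 2021.04 MPa


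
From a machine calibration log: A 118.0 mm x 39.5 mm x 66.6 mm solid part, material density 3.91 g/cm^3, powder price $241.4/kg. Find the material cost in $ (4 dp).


V = 118.0 * 39.5 * 66.6 = 310422.6 mm^3 = 310.4226 cm^3
Mass = 310.4226 * 3.91 / 1000 = 1.21375237 kg
Cost = 1.21375237 * 241.4 = 292.9998 $


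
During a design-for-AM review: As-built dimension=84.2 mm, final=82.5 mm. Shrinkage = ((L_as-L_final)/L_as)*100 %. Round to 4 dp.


Shrinkage = ((84.2-82.5)/84.2)*100 = 2.019 %


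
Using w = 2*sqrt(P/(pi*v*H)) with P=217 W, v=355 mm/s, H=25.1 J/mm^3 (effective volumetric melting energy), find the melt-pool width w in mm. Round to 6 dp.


w = 2*sqrt(217/(pi*355*25.1)) = 0.17609 mm


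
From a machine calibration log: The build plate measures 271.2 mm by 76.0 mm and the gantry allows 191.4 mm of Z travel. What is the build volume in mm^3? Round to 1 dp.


V = 271.2 * 76.0 * 191.4 = 3944983.7 mm^3


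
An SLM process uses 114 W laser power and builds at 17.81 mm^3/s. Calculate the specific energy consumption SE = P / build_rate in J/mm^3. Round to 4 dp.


SE = 114 / 17.81 = 6.4009 J/mm^3


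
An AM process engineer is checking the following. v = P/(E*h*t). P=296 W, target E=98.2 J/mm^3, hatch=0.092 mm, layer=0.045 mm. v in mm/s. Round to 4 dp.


v = 296 / (98.2*0.092*0.045) = 728.0813 mm/s


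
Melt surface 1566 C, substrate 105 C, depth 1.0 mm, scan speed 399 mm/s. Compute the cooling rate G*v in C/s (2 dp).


G = (1566-105)/1.0 = 1461.0 C/mm
CR = 1461.0 * 399 = 582939.0 C/s


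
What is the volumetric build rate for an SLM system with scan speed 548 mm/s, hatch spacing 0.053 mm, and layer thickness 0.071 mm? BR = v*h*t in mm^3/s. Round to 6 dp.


Rate = 548 * 0.053 * 0.071 = 2.062124 mm^3/s


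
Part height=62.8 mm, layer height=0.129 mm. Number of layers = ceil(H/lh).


Layers = ceil(62.8/0.129) = 487


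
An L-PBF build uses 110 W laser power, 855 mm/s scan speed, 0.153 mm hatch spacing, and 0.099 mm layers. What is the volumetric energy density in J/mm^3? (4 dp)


E = 110 / (855*0.153*0.099) = 8.4938 J/mm^3


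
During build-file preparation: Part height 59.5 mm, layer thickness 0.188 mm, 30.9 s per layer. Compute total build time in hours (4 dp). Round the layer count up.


Layers = ceil(59.5/0.188) = 317
t = 317 * 30.9 / 3600 = 2.7209 hrs


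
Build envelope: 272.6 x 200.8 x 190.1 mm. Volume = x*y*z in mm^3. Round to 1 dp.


V = 272.6 * 200.8 * 190.1 = 10405709.0 mm^3


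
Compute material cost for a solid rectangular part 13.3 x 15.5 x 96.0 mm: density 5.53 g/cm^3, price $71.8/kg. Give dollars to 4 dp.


V = 13.3 * 15.5 * 96.0 = 19790.4 mm^3 = 19.7904 cm^3
Mass = 19.7904 * 5.53 / 1000 = 0.10944091 kg
Cost = 0.10944091 * 71.8 = 7.8579 $


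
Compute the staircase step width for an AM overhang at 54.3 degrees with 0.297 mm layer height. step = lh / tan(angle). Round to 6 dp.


step = 0.297 / tan(54.3) = 0.213416 mm


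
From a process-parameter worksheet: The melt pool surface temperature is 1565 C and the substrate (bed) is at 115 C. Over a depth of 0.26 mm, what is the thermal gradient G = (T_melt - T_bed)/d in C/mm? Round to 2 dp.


G = (1565-115)/0.26 = 5576.92 C/mm


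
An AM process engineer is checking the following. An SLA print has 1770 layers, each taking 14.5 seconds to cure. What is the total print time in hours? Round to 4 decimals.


t = 1770 * 14.5 / 3600 = 7.1292 hrs


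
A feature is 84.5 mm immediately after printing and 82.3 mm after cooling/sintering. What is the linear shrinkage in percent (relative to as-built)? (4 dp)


Shrinkage = ((84.5-82.3)/84.5)*100 = 2.6036 %


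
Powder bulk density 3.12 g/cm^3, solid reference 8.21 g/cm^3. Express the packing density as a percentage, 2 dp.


Packing = (3.12/8.21)*100 = 38.0 %


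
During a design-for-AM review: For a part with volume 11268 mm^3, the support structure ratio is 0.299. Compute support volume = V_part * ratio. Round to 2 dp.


V_support = 11268 * 0.299 = 3369.13 mm^3


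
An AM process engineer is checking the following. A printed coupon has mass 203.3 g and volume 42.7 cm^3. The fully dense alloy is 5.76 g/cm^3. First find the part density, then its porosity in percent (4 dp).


rho_part = 203.3 / 42.7 = 4.76112412 g/cm^3
Porosity = (1 - 4.76112412/5.76)*100 = 17.3416 %


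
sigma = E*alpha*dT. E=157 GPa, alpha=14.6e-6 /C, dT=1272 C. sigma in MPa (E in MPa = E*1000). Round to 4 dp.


sigma = 157*1000 * 14.6e-6 * 1272 = 2915.6784 MPa


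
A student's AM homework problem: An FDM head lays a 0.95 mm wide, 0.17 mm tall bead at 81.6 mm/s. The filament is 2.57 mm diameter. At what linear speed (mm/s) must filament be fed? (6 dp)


Q = 0.95 * 0.17 * 81.6 = 13.1784 mm^3/s
A_fil = pi*(2.57/2)^2 = 5.18747633 mm^2
v_feed = 13.1784 / 5.18747633 = 2.540426 mm/s


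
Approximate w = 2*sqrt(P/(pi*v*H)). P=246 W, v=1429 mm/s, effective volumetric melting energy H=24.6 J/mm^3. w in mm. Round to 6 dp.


w = 2*sqrt(246/(pi*1429*24.6)) = 0.094393 mm


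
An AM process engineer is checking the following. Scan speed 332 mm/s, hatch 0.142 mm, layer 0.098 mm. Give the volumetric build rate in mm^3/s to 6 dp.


Rate = 332 * 0.142 * 0.098 = 4.620112 mm^3/s


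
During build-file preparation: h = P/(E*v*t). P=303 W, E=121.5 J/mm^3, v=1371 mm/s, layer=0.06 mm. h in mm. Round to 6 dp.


h = 303 / (121.5*1371*0.06) = 0.030316 mm


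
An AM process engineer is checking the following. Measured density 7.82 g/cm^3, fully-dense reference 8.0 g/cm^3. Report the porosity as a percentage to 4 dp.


Porosity = (1-7.82/8.0)*100 = 2.25 %


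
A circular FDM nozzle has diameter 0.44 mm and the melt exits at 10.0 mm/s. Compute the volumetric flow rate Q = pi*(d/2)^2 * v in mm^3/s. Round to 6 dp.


A = pi*(0.44/2)^2 = 0.15205308 mm^2
Q = 0.15205308 * 10.0 = 1.520531 mm^3/s


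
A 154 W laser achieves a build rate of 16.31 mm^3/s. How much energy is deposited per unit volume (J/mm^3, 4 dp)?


SE = 154 / 16.31 = 9.4421 J/mm^3


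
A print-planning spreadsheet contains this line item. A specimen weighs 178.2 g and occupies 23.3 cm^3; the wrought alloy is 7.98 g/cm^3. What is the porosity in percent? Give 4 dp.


rho_part = 178.2 / 23.3 = 7.64806867 g/cm^3
Porosity = (1 - 7.64806867/7.98)*100 = 4.1595 %


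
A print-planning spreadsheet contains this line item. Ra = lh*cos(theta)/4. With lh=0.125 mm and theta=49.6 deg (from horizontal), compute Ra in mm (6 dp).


Ra = 0.125 * cos(49.6) / 4 = 0.020254 mm


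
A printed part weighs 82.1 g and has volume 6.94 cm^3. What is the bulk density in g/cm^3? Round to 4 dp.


rho = 82.1 / 6.94 = 11.83 g/cm^3


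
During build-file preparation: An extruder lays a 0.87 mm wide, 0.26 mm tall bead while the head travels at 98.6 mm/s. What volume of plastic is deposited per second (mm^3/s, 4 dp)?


Rate = 0.87 * 0.26 * 98.6 = 22.3033 mm^3/s


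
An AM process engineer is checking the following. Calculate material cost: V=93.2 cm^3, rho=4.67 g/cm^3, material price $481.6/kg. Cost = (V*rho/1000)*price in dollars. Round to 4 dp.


Mass = 93.2*4.67/1000 = 0.435244 kg
Cost = 0.435244 * 481.6 = 209.6135 $


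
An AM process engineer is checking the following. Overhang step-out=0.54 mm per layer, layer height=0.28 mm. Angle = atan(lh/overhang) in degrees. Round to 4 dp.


angle = atan(0.28/0.54) = 27.4076 degrees


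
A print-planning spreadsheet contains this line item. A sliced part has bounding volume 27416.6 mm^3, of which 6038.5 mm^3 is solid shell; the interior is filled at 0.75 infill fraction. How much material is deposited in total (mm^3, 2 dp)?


V_infill = (27416.6 - 6038.5) * 0.75 = 16033.58
V_total = 6038.5 + 16033.58 = 22072.08 mm^3


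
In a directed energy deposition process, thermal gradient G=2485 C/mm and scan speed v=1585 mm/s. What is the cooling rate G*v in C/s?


CR = 2485 * 1585 = 3938725 C/s


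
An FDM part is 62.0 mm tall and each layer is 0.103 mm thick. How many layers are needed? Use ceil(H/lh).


Layers = ceil(62.0/0.103) = 602


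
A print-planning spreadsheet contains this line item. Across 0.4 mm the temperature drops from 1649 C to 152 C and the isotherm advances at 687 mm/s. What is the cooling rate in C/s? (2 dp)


G = (1649-152)/0.4 = 3742.5 C/mm
CR = 3742.5 * 687 = 2571097.5 C/s


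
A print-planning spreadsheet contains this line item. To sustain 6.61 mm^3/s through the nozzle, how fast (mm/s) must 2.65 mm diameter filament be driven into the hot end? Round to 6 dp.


A = pi*(2.65/2)^2 = 5.515459
v = 6.61 / 5.515459 = 1.19845 mm/s


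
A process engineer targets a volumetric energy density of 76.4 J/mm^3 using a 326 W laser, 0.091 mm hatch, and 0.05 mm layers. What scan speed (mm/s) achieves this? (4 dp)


v = 326 / (76.4*0.091*0.05) = 937.8056 mm/s


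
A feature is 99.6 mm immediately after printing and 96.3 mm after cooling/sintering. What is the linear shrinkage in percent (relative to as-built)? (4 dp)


Shrinkage = ((99.6-96.3)/99.6)*100 = 3.3133 %


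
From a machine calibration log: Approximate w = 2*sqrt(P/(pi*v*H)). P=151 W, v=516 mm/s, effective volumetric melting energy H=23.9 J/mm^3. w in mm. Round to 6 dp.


w = 2*sqrt(151/(pi*516*23.9)) = 0.124859 mm


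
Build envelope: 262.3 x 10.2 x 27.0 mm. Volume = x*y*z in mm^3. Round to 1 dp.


V = 262.3 * 10.2 * 27.0 = 72237.4 mm^3


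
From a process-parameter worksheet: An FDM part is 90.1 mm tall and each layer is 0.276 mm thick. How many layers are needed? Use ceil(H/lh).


Layers = ceil(90.1/0.276) = 327


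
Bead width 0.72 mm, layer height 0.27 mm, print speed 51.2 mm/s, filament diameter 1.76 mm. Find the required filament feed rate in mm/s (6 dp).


Q = 0.72 * 0.27 * 51.2 = 9.95328 mm^3/s
A_fil = pi*(1.76/2)^2 = 2.43284935 mm^2
v_feed = 9.95328 / 2.43284935 = 4.091203 mm/s


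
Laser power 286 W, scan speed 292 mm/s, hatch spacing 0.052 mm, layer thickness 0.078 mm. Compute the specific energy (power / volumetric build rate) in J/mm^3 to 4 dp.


Build rate = 292 * 0.052 * 0.078 = 1.184352 mm^3/s
SE = 286 / 1.184352 = 241.4823 J/mm^3


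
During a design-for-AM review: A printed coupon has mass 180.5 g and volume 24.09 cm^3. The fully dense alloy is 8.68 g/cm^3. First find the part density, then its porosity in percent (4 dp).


rho_part = 180.5 / 24.09 = 7.49273557 g/cm^3
Porosity = (1 - 7.49273557/8.68)*100 = 13.6782 %


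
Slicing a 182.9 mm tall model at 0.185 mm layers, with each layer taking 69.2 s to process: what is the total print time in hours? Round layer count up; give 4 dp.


Layers = ceil(182.9/0.185) = 989
t = 989 * 69.2 / 3600 = 19.0108 hrs


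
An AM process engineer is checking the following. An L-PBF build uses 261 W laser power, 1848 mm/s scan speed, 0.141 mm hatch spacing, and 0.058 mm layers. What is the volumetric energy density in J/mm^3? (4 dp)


E = 261 / (1848*0.141*0.058) = 17.27 J/mm^3


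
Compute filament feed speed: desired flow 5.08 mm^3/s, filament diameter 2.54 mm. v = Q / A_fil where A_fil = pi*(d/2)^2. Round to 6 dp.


A = pi*(2.54/2)^2 = 5.067075
v = 5.08 / 5.067075 = 1.002551 mm/s


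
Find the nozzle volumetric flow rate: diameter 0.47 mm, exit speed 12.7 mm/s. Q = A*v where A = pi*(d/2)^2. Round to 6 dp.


A = pi*(0.47/2)^2 = 0.17349445 mm^2
Q = 0.17349445 * 12.7 = 2.20338 mm^3/s


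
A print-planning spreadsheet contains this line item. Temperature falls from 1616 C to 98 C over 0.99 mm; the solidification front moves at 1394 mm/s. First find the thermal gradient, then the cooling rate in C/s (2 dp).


G = (1616-98)/0.99 = 1533.33333333 C/mm
CR = 1533.33333333 * 1394 = 2137466.67 C/s


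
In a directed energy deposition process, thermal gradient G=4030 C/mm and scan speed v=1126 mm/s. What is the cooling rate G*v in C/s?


CR = 4030 * 1126 = 4537780 C/s


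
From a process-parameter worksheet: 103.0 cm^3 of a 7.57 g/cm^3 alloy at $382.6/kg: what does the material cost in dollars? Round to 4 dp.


Mass = 103.0*7.57/1000 = 0.77971 kg
Cost = 0.77971 * 382.6 = 298.317 $


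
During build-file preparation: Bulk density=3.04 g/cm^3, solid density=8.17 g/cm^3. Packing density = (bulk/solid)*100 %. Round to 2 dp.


Packing = (3.04/8.17)*100 = 37.21 %


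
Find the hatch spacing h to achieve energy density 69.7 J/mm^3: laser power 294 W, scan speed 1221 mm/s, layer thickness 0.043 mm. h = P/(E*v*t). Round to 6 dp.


h = 294 / (69.7*1221*0.043) = 0.08034 mm


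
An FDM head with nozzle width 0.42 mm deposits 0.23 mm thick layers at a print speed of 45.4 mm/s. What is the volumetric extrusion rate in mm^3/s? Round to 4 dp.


Rate = 0.42 * 0.23 * 45.4 = 4.3856 mm^3/s


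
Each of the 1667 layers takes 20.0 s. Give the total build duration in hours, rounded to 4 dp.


t = 1667 * 20.0 / 3600 = 9.2611 hrs


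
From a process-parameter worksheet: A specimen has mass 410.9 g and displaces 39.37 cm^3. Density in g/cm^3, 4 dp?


rho = 410.9 / 39.37 = 10.4369 g/cm^3


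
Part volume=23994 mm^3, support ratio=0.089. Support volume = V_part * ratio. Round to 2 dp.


V_support = 23994 * 0.089 = 2135.47 mm^3


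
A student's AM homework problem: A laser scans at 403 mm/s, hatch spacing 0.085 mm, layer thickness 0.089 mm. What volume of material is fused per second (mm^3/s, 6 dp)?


Rate = 403 * 0.085 * 0.089 = 3.048695 mm^3/s


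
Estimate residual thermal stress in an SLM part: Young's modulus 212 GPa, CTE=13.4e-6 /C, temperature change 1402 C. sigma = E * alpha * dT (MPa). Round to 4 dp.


sigma = 212*1000 * 13.4e-6 * 1402 = 3982.8016 MPa


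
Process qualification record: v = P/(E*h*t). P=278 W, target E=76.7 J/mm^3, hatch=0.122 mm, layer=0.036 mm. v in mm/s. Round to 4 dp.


v = 278 / (76.7*0.122*0.036) = 825.253 mm/s


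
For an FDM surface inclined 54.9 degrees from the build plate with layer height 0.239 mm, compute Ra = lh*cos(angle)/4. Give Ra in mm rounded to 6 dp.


Ra = 0.239 * cos(54.9) / 4 = 0.034357 mm


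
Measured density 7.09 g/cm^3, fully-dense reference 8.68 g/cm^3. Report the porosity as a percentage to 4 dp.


Porosity = (1-7.09/8.68)*100 = 18.318 %


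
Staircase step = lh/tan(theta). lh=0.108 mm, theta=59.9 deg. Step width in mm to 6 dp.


step = 0.108 / tan(59.9) = 0.062605 mm


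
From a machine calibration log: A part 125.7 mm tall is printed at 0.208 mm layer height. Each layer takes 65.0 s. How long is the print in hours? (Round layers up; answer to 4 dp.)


Layers = ceil(125.7/0.208) = 605
t = 605 * 65.0 / 3600 = 10.9236 hrs


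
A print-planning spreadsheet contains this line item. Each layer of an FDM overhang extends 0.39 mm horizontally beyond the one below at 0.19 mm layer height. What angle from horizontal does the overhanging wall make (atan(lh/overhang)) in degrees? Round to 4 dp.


angle = atan(0.19/0.39) = 25.9744 degrees


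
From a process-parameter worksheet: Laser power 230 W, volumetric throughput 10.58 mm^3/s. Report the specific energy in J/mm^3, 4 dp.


SE = 230 / 10.58 = 21.7391 J/mm^3


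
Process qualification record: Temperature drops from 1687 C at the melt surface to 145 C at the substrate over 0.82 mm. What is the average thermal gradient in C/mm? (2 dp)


G = (1687-145)/0.82 = 1880.49 C/mm


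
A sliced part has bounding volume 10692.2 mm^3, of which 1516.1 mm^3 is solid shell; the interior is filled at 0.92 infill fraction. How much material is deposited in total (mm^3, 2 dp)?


V_infill = (10692.2 - 1516.1) * 0.92 = 8442.01
V_total = 1516.1 + 8442.01 = 9958.11 mm^3


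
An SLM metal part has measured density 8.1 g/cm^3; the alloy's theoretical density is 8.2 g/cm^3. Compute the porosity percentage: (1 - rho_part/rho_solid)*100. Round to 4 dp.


Porosity = (1-8.1/8.2)*100 = 1.2195 %


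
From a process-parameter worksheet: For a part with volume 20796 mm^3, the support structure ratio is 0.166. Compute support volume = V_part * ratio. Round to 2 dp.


V_support = 20796 * 0.166 = 3452.14 mm^3


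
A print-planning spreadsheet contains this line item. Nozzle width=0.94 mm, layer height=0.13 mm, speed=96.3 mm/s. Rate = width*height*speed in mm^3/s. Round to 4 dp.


Rate = 0.94 * 0.13 * 96.3 = 11.7679 mm^3/s


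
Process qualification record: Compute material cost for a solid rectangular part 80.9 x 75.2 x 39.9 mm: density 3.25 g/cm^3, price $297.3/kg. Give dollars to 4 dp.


V = 80.9 * 75.2 * 39.9 = 242738.832 mm^3 = 242.738832 cm^3
Mass = 242.738832 * 3.25 / 1000 = 0.7889012 kg
Cost = 0.7889012 * 297.3 = 234.5403 $


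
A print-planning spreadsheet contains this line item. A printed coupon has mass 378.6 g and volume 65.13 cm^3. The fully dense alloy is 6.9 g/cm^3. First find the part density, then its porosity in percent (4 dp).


rho_part = 378.6 / 65.13 = 5.81298941 g/cm^3
Porosity = (1 - 5.81298941/6.9)*100 = 15.7538 %


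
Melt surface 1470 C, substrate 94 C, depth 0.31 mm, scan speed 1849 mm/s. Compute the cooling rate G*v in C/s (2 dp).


G = (1470-94)/0.31 = 4438.70967742 C/mm
CR = 4438.70967742 * 1849 = 8207174.19 C/s


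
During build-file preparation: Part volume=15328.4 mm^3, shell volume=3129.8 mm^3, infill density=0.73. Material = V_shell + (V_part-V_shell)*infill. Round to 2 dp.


V_infill = (15328.4 - 3129.8) * 0.73 = 8904.98
V_total = 3129.8 + 8904.98 = 12034.78 mm^3


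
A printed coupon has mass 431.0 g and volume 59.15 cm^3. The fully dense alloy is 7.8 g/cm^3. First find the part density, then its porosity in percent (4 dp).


rho_part = 431.0 / 59.15 = 7.28655959 g/cm^3
Porosity = (1 - 7.28655959/7.8)*100 = 6.5826 %


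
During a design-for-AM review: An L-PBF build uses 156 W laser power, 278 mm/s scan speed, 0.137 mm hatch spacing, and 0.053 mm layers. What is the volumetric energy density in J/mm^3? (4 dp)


E = 156 / (278*0.137*0.053) = 77.2829 J/mm^3


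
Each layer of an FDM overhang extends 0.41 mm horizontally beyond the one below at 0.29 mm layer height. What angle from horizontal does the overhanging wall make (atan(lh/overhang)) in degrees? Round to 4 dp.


angle = atan(0.29/0.41) = 35.2724 degrees


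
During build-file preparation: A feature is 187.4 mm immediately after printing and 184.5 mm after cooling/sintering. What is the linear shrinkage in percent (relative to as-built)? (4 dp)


Shrinkage = ((187.4-184.5)/187.4)*100 = 1.5475 %


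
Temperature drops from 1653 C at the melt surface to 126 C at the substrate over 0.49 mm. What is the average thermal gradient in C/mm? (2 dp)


G = (1653-126)/0.49 = 3116.33 C/mm


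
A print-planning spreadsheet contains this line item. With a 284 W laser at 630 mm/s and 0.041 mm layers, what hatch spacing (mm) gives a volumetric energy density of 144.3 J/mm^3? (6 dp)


h = 284 / (144.3*630*0.041) = 0.076195 mm


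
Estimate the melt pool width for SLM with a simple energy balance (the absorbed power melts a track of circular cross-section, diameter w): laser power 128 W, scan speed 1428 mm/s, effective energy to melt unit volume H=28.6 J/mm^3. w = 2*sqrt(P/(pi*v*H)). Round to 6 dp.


w = 2*sqrt(128/(pi*1428*28.6)) = 0.06317 mm


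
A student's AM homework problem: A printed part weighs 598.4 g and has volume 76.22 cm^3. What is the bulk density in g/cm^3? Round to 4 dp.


rho = 598.4 / 76.22 = 7.851 g/cm^3


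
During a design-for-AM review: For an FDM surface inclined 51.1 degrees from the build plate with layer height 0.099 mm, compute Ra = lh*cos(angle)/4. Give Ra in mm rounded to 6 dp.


Ra = 0.099 * cos(51.1) / 4 = 0.015542 mm


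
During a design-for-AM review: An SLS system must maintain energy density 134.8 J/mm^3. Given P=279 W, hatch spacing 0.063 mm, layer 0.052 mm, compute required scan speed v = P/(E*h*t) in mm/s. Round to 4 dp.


v = 279 / (134.8*0.063*0.052) = 631.7866 mm/s


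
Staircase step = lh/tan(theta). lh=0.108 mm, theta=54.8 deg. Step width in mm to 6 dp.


step = 0.108 / tan(54.8) = 0.076186 mm


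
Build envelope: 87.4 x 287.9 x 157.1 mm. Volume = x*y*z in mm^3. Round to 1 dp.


V = 87.4 * 287.9 * 157.1 = 3953022.5 mm^3


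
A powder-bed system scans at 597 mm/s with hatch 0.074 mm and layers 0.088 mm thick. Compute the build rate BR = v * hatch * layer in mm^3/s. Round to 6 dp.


Rate = 597 * 0.074 * 0.088 = 3.887664 mm^3/s


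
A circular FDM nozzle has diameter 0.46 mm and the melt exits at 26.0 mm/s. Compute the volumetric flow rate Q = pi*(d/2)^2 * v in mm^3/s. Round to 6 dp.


A = pi*(0.46/2)^2 = 0.16619025 mm^2
Q = 0.16619025 * 26.0 = 4.320947 mm^3/s


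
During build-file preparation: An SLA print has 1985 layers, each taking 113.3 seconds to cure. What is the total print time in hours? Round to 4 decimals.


t = 1985 * 113.3 / 3600 = 62.4724 hrs


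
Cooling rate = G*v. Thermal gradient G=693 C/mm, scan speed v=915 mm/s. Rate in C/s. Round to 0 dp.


CR = 693 * 915 = 634095 C/s


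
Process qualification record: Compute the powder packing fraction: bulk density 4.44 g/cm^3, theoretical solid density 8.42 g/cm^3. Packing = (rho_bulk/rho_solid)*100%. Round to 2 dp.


Packing = (4.44/8.42)*100 = 52.73 %


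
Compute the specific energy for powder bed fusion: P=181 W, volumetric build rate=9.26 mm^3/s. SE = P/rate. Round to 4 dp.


SE = 181 / 9.26 = 19.5464 J/mm^3


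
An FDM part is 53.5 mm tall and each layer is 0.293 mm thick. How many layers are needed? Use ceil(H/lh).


Layers = ceil(53.5/0.293) = 183


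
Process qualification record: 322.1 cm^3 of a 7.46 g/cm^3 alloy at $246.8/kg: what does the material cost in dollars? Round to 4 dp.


Mass = 322.1*7.46/1000 = 2.402866 kg
Cost = 2.402866 * 246.8 = 593.0273 $


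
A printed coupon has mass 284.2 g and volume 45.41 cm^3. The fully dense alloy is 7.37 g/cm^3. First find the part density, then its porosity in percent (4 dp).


rho_part = 284.2 / 45.41 = 6.25853336 g/cm^3
Porosity = (1 - 6.25853336/7.37)*100 = 15.081 %


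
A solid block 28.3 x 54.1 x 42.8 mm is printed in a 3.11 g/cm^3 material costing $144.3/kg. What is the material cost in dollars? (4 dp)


V = 28.3 * 54.1 * 42.8 = 65528.084 mm^3 = 65.528084 cm^3
Mass = 65.528084 * 3.11 / 1000 = 0.20379234 kg
Cost = 0.20379234 * 144.3 = 29.4072 $


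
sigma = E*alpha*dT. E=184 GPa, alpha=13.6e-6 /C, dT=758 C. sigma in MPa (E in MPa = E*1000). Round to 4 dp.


sigma = 184*1000 * 13.6e-6 * 758 = 1896.8192 MPa


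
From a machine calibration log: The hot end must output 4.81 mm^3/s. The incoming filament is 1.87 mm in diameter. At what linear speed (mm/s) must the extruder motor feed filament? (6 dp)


A = pi*(1.87/2)^2 = 2.746459
v = 4.81 / 2.746459 = 1.751346 mm/s


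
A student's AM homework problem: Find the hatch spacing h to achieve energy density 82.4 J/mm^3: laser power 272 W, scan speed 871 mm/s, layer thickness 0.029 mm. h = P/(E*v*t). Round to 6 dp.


h = 272 / (82.4*871*0.029) = 0.130685 mm


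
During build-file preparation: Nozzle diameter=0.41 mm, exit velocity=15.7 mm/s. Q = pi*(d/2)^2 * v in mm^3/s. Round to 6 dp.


A = pi*(0.41/2)^2 = 0.13202543 mm^2
Q = 0.13202543 * 15.7 = 2.072799 mm^3/s


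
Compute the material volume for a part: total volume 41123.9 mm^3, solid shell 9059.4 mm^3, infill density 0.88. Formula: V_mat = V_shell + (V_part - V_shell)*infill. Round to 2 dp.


V_infill = (41123.9 - 9059.4) * 0.88 = 28216.76
V_total = 9059.4 + 28216.76 = 37276.16 mm^3


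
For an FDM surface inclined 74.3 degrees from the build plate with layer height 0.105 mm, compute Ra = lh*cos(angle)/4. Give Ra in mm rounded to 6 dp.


Ra = 0.105 * cos(74.3) / 4 = 0.007103 mm


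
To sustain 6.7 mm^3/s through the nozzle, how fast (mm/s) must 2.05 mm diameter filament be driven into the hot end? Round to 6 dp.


A = pi*(2.05/2)^2 = 3.300636
v = 6.7 / 3.300636 = 2.029912 mm/s


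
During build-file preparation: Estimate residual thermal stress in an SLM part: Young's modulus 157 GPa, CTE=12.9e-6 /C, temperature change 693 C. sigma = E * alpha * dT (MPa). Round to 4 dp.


sigma = 157*1000 * 12.9e-6 * 693 = 1403.5329 MPa


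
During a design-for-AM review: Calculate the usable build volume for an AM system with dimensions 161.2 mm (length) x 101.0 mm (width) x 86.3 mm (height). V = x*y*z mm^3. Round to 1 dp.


V = 161.2 * 101.0 * 86.3 = 1405067.6 mm^3


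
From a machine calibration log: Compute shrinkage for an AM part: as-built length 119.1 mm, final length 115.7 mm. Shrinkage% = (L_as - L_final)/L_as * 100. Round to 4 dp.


Shrinkage = ((119.1-115.7)/119.1)*100 = 2.8547 %


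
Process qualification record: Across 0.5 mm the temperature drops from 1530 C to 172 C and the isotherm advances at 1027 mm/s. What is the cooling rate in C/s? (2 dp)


G = (1530-172)/0.5 = 2716.0 C/mm
CR = 2716.0 * 1027 = 2789332.0 C/s


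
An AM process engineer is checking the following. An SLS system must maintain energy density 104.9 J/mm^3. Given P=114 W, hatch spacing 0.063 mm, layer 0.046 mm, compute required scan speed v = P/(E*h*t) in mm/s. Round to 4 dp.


v = 114 / (104.9*0.063*0.046) = 374.9998 mm/s


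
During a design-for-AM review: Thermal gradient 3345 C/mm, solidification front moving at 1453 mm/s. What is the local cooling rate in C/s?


CR = 3345 * 1453 = 4860285 C/s


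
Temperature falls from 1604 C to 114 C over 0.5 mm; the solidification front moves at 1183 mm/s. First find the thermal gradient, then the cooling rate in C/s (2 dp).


G = (1604-114)/0.5 = 2980.0 C/mm
CR = 2980.0 * 1183 = 3525340.0 C/s


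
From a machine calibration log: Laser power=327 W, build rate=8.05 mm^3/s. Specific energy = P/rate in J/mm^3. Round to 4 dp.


SE = 327 / 8.05 = 40.6211 J/mm^3


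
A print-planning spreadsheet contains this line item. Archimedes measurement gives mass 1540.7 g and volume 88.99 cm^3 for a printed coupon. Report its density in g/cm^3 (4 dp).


rho = 1540.7 / 88.99 = 17.3132 g/cm^3


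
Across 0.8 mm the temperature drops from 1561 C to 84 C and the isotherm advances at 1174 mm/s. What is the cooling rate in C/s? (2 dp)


G = (1561-84)/0.8 = 1846.25 C/mm
CR = 1846.25 * 1174 = 2167497.5 C/s


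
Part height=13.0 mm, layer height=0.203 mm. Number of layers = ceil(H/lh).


Layers = ceil(13.0/0.203) = 65


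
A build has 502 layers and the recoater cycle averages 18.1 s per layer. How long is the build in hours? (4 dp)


t = 502 * 18.1 / 3600 = 2.5239 hrs


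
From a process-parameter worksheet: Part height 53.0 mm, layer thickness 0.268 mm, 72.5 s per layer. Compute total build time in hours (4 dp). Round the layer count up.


Layers = ceil(53.0/0.268) = 198
t = 198 * 72.5 / 3600 = 3.9875 hrs


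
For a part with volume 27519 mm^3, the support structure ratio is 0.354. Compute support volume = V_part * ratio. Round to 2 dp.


V_support = 27519 * 0.354 = 9741.73 mm^3


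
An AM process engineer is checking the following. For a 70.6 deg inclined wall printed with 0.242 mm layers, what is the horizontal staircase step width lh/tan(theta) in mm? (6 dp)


step = 0.242 / tan(70.6) = 0.085222 mm


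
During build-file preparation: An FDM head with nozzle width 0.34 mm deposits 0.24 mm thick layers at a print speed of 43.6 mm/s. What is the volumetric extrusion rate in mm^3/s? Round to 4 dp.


Rate = 0.34 * 0.24 * 43.6 = 3.5578 mm^3/s


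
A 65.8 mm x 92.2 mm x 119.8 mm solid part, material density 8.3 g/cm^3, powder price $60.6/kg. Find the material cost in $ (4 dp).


V = 65.8 * 92.2 * 119.8 = 726797.848 mm^3 = 726.797848 cm^3
Mass = 726.797848 * 8.3 / 1000 = 6.03242214 kg
Cost = 6.03242214 * 60.6 = 365.5648 $


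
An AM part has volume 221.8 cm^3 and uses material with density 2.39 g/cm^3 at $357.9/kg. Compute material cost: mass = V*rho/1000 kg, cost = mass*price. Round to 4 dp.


Mass = 221.8*2.39/1000 = 0.530102 kg
Cost = 0.530102 * 357.9 = 189.7235 $


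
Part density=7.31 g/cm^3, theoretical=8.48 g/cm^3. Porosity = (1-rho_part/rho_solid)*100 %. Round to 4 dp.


Porosity = (1-7.31/8.48)*100 = 13.7972 %


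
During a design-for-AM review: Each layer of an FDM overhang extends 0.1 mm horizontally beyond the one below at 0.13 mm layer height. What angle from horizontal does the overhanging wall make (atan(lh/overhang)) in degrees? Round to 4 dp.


angle = atan(0.13/0.1) = 52.4314 degrees


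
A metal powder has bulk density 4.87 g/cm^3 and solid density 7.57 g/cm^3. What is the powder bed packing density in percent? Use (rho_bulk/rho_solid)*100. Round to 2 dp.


Packing = (4.87/7.57)*100 = 64.33 %


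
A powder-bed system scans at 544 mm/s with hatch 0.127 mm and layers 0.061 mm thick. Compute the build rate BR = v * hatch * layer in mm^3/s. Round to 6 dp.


Rate = 544 * 0.127 * 0.061 = 4.214368 mm^3/s


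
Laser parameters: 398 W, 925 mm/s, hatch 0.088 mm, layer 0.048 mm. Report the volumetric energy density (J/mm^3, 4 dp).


E = 398 / (925*0.088*0.048) = 101.8632 J/mm^3


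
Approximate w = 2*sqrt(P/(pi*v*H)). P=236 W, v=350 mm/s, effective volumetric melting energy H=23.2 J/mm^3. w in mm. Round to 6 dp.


w = 2*sqrt(236/(pi*350*23.2)) = 0.192368 mm


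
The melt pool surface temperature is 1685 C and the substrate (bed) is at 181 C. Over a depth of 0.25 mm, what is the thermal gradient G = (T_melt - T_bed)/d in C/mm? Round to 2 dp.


G = (1685-181)/0.25 = 6016.0 C/mm


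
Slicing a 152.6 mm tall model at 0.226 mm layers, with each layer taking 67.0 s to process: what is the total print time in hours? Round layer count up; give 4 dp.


Layers = ceil(152.6/0.226) = 676
t = 676 * 67.0 / 3600 = 12.5811 hrs


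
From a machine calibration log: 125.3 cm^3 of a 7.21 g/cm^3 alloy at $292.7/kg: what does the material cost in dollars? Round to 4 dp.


Mass = 125.3*7.21/1000 = 0.903413 kg
Cost = 0.903413 * 292.7 = 264.429 $


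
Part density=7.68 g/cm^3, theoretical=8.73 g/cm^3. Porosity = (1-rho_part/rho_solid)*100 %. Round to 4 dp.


Porosity = (1-7.68/8.73)*100 = 12.0275 %


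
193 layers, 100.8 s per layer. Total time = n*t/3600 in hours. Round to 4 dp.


t = 193 * 100.8 / 3600 = 5.404 hrs


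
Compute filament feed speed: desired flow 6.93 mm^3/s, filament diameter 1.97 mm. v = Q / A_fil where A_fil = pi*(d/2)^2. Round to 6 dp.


A = pi*(1.97/2)^2 = 3.048052
v = 6.93 / 3.048052 = 2.273583 mm/s


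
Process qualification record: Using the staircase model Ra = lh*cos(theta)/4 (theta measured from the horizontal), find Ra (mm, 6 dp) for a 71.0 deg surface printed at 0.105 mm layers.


Ra = 0.105 * cos(71.0) / 4 = 0.008546 mm


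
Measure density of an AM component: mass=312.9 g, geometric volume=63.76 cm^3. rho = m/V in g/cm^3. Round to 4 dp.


rho = 312.9 / 63.76 = 4.9075 g/cm^3


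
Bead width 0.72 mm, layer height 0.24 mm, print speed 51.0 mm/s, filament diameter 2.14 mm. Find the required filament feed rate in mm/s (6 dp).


Q = 0.72 * 0.24 * 51.0 = 8.8128 mm^3/s
A_fil = pi*(2.14/2)^2 = 3.59680943 mm^2
v_feed = 8.8128 / 3.59680943 = 2.450172 mm/s


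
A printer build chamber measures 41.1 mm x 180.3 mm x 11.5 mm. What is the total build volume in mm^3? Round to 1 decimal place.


V = 41.1 * 180.3 * 11.5 = 85218.8 mm^3


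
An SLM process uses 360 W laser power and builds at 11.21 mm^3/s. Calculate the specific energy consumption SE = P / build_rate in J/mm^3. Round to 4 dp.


SE = 360 / 11.21 = 32.1142 J/mm^3


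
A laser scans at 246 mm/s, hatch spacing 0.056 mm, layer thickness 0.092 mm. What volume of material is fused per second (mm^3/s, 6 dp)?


Rate = 246 * 0.056 * 0.092 = 1.267392 mm^3/s


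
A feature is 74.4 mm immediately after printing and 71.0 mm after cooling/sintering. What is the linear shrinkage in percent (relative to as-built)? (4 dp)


Shrinkage = ((74.4-71.0)/74.4)*100 = 4.5699 %


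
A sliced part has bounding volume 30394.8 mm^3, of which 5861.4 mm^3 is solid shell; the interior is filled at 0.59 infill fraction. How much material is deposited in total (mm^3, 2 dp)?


V_infill = (30394.8 - 5861.4) * 0.59 = 14474.71
V_total = 5861.4 + 14474.71 = 20336.11 mm^3


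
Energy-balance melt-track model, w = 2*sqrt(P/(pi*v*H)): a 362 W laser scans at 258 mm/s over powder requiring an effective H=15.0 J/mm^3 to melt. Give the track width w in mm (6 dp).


w = 2*sqrt(362/(pi*258*15.0)) = 0.345107 mm


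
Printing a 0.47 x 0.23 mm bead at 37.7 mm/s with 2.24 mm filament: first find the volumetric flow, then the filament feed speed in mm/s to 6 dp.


Q = 0.47 * 0.23 * 37.7 = 4.07537 mm^3/s
A_fil = pi*(2.24/2)^2 = 3.94081382 mm^2
v_feed = 4.07537 / 3.94081382 = 1.034144 mm/s


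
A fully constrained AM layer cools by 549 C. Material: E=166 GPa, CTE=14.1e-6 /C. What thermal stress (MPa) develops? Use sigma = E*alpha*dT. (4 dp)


sigma = 166*1000 * 14.1e-6 * 549 = 1284.9894 MPa


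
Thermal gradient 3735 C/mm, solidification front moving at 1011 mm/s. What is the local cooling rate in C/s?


CR = 3735 * 1011 = 3776085 C/s


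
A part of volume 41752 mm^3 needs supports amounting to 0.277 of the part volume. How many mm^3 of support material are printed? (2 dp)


V_support = 41752 * 0.277 = 11565.3 mm^3


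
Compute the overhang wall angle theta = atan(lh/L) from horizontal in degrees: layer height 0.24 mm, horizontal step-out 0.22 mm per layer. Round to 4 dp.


angle = atan(0.24/0.22) = 47.4896 degrees


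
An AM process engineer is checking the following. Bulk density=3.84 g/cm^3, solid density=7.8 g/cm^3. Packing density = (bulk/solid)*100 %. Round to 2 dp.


Packing = (3.84/7.8)*100 = 49.23 %


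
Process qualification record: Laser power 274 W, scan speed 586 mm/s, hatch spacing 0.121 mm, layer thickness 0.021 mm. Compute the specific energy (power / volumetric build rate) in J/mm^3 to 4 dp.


Build rate = 586 * 0.121 * 0.021 = 1.489026 mm^3/s
SE = 274 / 1.489026 = 184.0129 J/mm^3


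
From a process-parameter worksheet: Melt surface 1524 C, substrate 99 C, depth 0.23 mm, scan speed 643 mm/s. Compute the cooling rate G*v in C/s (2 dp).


G = (1524-99)/0.23 = 6195.65217391 C/mm
CR = 6195.65217391 * 643 = 3983804.35 C/s


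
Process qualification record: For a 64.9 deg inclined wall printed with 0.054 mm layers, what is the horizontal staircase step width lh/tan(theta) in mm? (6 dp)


step = 0.054 / tan(64.9) = 0.025295 mm


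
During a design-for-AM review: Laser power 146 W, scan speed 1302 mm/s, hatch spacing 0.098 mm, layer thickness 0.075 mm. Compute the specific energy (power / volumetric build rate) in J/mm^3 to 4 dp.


Build rate = 1302 * 0.098 * 0.075 = 9.5697 mm^3/s
SE = 146 / 9.5697 = 15.2565 J/mm^3


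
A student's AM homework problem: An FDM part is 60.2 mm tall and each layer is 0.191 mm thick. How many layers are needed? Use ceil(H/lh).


Layers = ceil(60.2/0.191) = 316


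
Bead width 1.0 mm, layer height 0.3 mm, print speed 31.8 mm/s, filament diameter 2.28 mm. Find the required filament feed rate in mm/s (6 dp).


Q = 1.0 * 0.3 * 31.8 = 9.54 mm^3/s
A_fil = pi*(2.28/2)^2 = 4.08281381 mm^2
v_feed = 9.54 / 4.08281381 = 2.336624 mm/s


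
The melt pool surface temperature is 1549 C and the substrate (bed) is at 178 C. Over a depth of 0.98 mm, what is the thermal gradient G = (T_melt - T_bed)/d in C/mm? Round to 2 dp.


G = (1549-178)/0.98 = 1398.98 C/mm


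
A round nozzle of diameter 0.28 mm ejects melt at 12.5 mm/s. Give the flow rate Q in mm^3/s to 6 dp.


A = pi*(0.28/2)^2 = 0.06157522 mm^2
Q = 0.06157522 * 12.5 = 0.76969 mm^3/s


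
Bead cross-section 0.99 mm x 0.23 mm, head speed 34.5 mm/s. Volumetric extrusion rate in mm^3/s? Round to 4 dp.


Rate = 0.99 * 0.23 * 34.5 = 7.8557 mm^3/s


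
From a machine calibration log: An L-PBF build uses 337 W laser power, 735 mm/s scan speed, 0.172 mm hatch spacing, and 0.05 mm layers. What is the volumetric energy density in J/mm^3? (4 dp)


E = 337 / (735*0.172*0.05) = 53.3143 J/mm^3


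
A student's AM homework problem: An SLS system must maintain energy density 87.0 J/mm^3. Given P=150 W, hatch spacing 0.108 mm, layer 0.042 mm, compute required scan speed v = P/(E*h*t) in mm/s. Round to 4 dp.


v = 150 / (87.0*0.108*0.042) = 380.101 mm/s
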